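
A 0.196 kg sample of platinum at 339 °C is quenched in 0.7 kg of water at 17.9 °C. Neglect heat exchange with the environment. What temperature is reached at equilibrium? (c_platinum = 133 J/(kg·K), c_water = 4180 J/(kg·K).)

T_f = Σ m_i c_i T_i / Σ m_i c_i:
T_f = (26.07*339 + 2926*17.9) / (26.07 + 2926)
    = 61212 / 2952.1 ≈ 20.74 °C

T_f ≈ 20.7 °C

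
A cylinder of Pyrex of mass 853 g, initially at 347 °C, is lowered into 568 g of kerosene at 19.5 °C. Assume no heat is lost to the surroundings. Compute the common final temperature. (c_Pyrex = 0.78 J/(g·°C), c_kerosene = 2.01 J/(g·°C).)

T_f ≈ 140.1 °C

T_f is the heat-capacity-weighted average of the initial temperatures:
T_f = (665.34×347 + 1141.7×19.5) / (665.34 + 1141.7)
    = 253136 / 1807 ≈ 140.08 °C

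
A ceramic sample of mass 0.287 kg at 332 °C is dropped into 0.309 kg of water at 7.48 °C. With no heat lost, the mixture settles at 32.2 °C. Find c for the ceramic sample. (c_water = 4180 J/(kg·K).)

c ≈ 371 J/(kg·K)

Let T be the final temperature. ΣQ_i = 0:
0.287·c·(32.2 − 332) + 0.309·4180·(32.2 − 7.48) = 0
-86.04 c = -31929
c = -31929/-86.04 ≈ 371.1 J/(kg·K)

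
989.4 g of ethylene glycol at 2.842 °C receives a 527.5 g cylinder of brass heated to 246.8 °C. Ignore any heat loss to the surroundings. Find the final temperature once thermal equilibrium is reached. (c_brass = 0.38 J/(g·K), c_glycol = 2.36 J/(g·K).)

T_f ≈ 22.1 °C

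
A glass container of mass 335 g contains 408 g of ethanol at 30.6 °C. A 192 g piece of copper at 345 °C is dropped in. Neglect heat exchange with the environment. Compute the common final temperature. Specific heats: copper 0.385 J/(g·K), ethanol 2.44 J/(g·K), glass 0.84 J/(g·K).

T_f ≈ 47.8 °C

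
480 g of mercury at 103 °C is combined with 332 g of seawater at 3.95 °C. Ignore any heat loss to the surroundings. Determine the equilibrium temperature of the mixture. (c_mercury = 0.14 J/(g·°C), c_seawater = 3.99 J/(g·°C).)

T_f ≈ 8.7 °C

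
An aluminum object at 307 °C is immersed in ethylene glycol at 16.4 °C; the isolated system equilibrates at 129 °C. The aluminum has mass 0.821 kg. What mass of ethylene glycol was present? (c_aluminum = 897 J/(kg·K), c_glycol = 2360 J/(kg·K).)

m ≈ 0.493 kg

Heat lost by the aluminum = heat gained by the glycol:
0.821×897×(307 − 129) = m×2360×(129 − 16.4)
265736 m = 131086  ⇒  m ≈ 0.4933 kg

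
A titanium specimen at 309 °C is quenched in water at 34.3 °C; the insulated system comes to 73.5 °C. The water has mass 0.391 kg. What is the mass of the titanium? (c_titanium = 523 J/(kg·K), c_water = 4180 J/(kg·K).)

m ≈ 0.52 kg

Taking heat into each body as positive, Σ m c ΔT = 0:
m×523×(73.5 − 309) + 0.391×4180×(73.5 − 34.3) = 0
-123166 m = -64068
m = -64068/-123166 ≈ 0.5202 kg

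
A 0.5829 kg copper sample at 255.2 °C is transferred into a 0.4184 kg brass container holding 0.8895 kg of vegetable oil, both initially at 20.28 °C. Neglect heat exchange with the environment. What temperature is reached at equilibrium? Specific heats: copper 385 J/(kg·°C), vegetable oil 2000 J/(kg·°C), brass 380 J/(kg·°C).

T_f ≈ 44.7 °C

Let T be the final temperature. ΣQ_i = 0:
0.5829·385·(T − 255.2) + 0.8895·2000·(T − 20.28) + 0.4184·380·(T − 20.28) = 0
224.42(T − 255.2) + 1779(T − 20.28) + 158.99(T − 20.28) = 0
(224.42 + 1779 + 158.99) T = 224.42·255.2 + 1779·20.28 + 158.99·20.28
T = 96574/2162.4 ≈ 44.66 °C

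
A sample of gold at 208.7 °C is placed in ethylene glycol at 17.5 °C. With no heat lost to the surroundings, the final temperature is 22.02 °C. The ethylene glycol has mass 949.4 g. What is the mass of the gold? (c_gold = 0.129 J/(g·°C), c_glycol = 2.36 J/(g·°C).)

|Q_gold| = |Q_glycol|:
m·0.129·(208.7 − 22.02) = 949.4·2.36·(22.02 − 17.5)
24.08 m = 10127  ⇒  m ≈ 420.5 g

m ≈ 421 g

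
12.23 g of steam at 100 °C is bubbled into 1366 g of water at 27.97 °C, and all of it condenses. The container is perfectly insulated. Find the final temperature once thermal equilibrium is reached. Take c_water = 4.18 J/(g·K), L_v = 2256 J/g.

Let T be the final temperature. ΣQ_i = 0:
latent heat released on condensation: 12.23×2256 = 27591; condensate cools 100→T: 12.23×4.18×(T − 100) = 51.12(T − 100); water warms: 1366×4.18×(T − 27.97) = 5709.9(T − 27.97)
5761 T = 27591 + 5112.1 + 159705 = 192408
T ≈ 33.40 °C — below 100 °C, confirming all the steam condensed.

T_f ≈ 33.4 °C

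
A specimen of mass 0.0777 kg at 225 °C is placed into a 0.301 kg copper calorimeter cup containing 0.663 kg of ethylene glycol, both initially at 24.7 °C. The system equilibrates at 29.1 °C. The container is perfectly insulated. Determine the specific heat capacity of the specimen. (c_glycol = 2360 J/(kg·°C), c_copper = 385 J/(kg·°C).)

Energy conservation, ΣQ = 0:
0.0777·c·(29.1 − 225) + 0.663·2360·(29.1 − 24.7) + 0.301·385·(29.1 − 24.7) = 0
-15.22 c = -7394.5
c = -7394.5/-15.22 ≈ 485.8 J/(kg·°C)

c ≈ 486 J/(kg·°C)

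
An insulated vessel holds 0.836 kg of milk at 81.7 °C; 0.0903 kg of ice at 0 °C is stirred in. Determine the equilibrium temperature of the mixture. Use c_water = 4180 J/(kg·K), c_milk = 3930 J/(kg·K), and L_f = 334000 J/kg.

Energy conservation, ΣQ = 0:
latent heat to melt: 0.0903×334000 = 30160
  warm the meltwater: 377.45 T
  milk cools: 0.836×3930×(T − 81.7) = 3285.5(T − 81.7)
3662.9 T = 268424 − 30160 = 238264
T ≈ 65.05 °C — above 0 °C, consistent with complete melting.

T_f ≈ 65.0 °C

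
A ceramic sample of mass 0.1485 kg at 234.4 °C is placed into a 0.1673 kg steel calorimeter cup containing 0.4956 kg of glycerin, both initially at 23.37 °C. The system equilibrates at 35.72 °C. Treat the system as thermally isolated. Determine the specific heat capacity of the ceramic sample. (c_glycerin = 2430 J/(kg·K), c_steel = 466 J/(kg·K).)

c ≈ 537 J/(kg·K)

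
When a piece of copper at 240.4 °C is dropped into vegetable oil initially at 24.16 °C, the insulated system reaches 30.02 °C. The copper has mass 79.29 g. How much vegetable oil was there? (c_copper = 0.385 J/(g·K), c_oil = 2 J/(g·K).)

Heat lost by the copper = heat gained by the oil:
79.29×0.385×(240.4 − 30.02) = m×2×(30.02 − 24.16)
11.72 m = 6422.2  ⇒  m ≈ 548 g

m ≈ 548 g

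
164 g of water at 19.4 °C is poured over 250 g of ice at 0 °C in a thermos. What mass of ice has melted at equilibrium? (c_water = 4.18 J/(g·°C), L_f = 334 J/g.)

m_melted ≈ 39.8 g

Heat available from the water dropping to 0 °C: 164·4.18·19.4 = 13299 J.
To melt every bit of ice: 250·334 = 83500 J.
That's not enough to melt it all — equilibrium is at 0 °C with ice remaining.
Mass melted = 13299/334 ≈ 39.82 g.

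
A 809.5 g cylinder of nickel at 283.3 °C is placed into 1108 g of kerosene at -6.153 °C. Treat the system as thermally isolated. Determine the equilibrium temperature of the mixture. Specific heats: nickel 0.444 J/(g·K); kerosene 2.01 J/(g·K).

Net heat exchanged in the isolated system is zero:
809.5*0.444*(T − 283.3) + 1108*2.01*(T − (-6.153)) = 0
2586.5 T = 88120
T ≈ 34.07 °C

T_f ≈ 34.1 °C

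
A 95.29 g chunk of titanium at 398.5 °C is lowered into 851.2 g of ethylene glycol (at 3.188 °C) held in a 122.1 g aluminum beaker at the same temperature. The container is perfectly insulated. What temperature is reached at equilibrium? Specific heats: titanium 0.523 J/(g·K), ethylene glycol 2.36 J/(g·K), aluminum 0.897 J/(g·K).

Energy conservation, ΣQ = 0:
95.29*0.523*(T − 398.5) + 851.2*2.36*(T − 3.188) + 122.1*0.897*(T − 3.188) = 0
49.84(T − 398.5) + 2008.8(T − 3.188) + 109.52(T − 3.188) = 0
2168.2 T = 26613
T ≈ 12.27 °C

T_f ≈ 12.3 °C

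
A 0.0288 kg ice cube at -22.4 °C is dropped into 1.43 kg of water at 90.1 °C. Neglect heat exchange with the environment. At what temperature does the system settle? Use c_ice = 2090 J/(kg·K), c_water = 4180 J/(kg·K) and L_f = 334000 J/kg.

Taking heat into each body as positive, Σ m c ΔT = 0:
warm ice to 0 °C: 0.0288·2090·(0 − (-22.4)) = 1348.3
  fusion: m_ice L_f = 0.0288·334000 = 9619.2
  warm the meltwater: 120.38 T
  water cools: 1.43·4180·(T − 90.1) = 5977.4(T − 90.1)
6097.8 T = 538564 − 10968 = 527596
T ≈ 86.52 °C. Since T > 0 °C, the all-ice-melts assumption holds.

T_f ≈ 86.5 °C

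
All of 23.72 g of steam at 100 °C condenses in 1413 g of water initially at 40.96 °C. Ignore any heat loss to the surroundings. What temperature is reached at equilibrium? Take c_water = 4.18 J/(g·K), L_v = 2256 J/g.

Let T be the final temperature. ΣQ_i = 0:
condense steam: −23.72·2256 = −53512; condensed water 100 °C→T: 99.15(T − 100); water warms: 1413·4.18·(T − 40.96) = 5906.3(T − 40.96)
6005.5 T = 53512 + 9915 + 241924 = 305351
T ≈ 50.85 °C (< 100 °C, so full condensation is consistent).

T_f ≈ 50.8 °C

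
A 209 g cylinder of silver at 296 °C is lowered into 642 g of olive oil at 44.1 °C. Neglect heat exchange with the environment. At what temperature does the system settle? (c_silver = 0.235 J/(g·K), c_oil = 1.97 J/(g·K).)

T_f ≈ 53.5 °C

Conservation of energy gives ΣQ = 0:
209×0.235×(T − 296) + 642×1.97×(T − 44.1) = 0
(49.11 + 1264.7) T = 49.11×296 + 1264.7×44.1
T ≈ 53.52 °C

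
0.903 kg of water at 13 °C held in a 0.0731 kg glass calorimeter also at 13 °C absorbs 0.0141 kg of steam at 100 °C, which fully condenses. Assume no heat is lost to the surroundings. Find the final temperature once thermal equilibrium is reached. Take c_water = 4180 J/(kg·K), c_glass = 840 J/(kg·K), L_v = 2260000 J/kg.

T_f ≈ 22.5 °C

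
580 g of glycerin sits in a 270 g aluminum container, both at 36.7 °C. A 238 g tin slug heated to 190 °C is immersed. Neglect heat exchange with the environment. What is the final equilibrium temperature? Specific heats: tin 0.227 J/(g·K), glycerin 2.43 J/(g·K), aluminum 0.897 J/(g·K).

T_f ≈ 41.6 °C

Heat gained plus heat lost sum to zero:
238×0.227×(T − 190) + 580×2.43×(T − 36.7) + 270×0.897×(T − 36.7) = 0
(54.03 + 1409.4 + 242.19) T = 54.03×190 + 1409.4×36.7 + 242.19×36.7
T = 70878 / 1705.6 = 41.6 °C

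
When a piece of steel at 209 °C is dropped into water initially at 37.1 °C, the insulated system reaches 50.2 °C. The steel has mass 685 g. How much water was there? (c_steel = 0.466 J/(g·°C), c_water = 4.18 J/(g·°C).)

m ≈ 926 g

Heat gained plus heat lost sum to zero:
685×0.466×(50.2 − 209) + m×4.18×(50.2 − 37.1) = 0
54.76 m = 50691
m = 50691/54.76 ≈ 925.7 g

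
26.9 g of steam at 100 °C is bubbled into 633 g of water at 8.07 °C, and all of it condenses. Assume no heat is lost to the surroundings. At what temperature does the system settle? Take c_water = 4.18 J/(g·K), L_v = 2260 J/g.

T_f ≈ 33.9 °C

Sum of m c ΔT and latent-heat terms is zero:
steam→water at 100 °C releases m L_v = 26.9·2260 = 60794
  condensate cools 100→T: 26.9·4.18·(T − 100) = 112.44(T − 100)
  water warms: 633·4.18·(T − 8.07) = 2645.9(T − 8.07)
2758.4 T = 60794 + 11244 + 21353 = 93391
T ≈ 33.86 °C (< 100 °C, so full condensation is consistent).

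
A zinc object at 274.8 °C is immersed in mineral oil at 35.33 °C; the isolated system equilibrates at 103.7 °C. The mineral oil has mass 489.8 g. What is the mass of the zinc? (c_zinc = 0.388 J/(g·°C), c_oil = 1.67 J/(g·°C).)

m ≈ 842 g

|Q_zinc| = |Q_oil|:
m×0.388×(274.8 − 103.7) = 489.8×1.67×(103.7 − 35.33)
66.39 m = 55924  ⇒  m ≈ 842.4 g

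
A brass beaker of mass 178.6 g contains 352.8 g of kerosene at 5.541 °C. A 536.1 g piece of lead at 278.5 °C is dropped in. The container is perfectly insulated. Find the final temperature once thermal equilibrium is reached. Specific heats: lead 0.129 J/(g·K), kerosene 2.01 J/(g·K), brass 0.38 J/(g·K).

Let T be the final temperature. ΣQ_i = 0:
536.1*0.129*(T − 278.5) + 352.8*2.01*(T − 5.541) + 178.6*0.38*(T − 5.541) = 0
69.16(T − 278.5) + 709.13(T − 5.541) + 67.87(T − 5.541) = 0
846.15 T = 23566
T = 23566 / 846.15 = 27.9 °C

T_f ≈ 27.9 °C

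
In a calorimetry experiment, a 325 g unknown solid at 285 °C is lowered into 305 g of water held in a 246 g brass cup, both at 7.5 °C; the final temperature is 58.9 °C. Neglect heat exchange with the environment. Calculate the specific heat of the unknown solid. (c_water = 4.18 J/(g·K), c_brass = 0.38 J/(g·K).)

c ≈ 0.957 J/(g·K)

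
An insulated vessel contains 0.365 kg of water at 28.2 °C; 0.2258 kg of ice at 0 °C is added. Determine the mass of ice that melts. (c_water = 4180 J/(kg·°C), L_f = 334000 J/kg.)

Heat available from the water dropping to 0 °C: 0.365·4180·28.2 = 43025 J.
To melt every bit of ice: 0.2258·334000 = 75417 J.
That's not enough to melt it all — equilibrium is at 0 °C with ice remaining.
m_melt = 43025 / L_f = 0.1288 kg.

m_melted ≈ 0.129 kg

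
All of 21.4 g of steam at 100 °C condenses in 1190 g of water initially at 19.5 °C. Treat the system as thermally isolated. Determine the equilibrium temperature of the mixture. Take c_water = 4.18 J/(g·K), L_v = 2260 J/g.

Setting the total heat transfer to zero:
steam→water at 100 °C releases m L_v = 21.4·2260 = 48364; condensed water 100 °C→T: 89.45(T − 100); original water: 4974.2(T − 19.5)
5063.7 T = 48364 + 8945.2 + 96997 = 154306
T ≈ 30.47 °C, under the boiling point, so the assumption holds.

T_f ≈ 30.5 °C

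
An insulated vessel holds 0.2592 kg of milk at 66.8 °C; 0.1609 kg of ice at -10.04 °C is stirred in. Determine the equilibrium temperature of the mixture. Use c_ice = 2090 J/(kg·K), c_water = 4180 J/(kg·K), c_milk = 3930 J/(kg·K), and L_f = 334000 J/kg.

T_f ≈ 6.5 °C

Energy conservation, ΣQ = 0:
warm ice to 0 °C: 0.1609·2090·(0 − (-10.04)) = 3376.3; fusion: m_ice L_f = 0.1609·334000 = 53741; warm the meltwater: 672.56 T; milk cools: 0.2592·3930·(T − 66.8) = 1018.7(T − 66.8)
1691.2 T = 68046 − 57117 = 10929
T ≈ 6.46 °C (positive, so assuming full melt was valid).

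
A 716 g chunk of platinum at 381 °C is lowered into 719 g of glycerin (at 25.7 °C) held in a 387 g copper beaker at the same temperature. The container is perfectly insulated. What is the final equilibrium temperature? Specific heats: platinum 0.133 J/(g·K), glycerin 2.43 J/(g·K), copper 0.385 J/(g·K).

T_f ≈ 42.7 °C

Let T be the final temperature. ΣQ_i = 0:
716×0.133×(T − 381) + 719×2.43×(T − 25.7) + 387×0.385×(T − 25.7) = 0
95.23(T − 381) + 1747.2(T − 25.7) + 149(T − 25.7) = 0
(95.23 + 1747.2 + 149) T = 95.23×381 + 1747.2×25.7 + 149×25.7
T = 85013/1991.4 ≈ 42.69 °C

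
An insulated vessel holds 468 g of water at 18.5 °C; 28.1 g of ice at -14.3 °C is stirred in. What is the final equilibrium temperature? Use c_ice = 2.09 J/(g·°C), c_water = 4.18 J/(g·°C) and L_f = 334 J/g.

T_f ≈ 12.5 °C

Setting the total heat transfer to zero:
ice -14.3→0 °C: 28.1·2.09·14.3 = 839.82; latent heat to melt: 28.1·334 = 9385.4; warm the meltwater: 117.46 T; water cools: 468·4.18·(T − 18.5) = 1956.2(T − 18.5)
2073.7 T = 36190 − 10225 = 25965
T ≈ 12.52 °C. Since T > 0 °C, the all-ice-melts assumption holds.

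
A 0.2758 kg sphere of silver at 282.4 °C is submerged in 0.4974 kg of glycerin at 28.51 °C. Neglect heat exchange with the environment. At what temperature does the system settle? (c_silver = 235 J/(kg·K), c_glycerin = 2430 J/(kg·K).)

T_f ≈ 41.4 °C

|Q_silver| = |Q_glycerin|:
0.2758*235*(282.4 − T) = 0.4974*2430*(T − 28.51)
64.81(282.4 − T) = 1208.7(T − 28.51)
1273.5 T = 52763  ⇒  T ≈ 41.43 °C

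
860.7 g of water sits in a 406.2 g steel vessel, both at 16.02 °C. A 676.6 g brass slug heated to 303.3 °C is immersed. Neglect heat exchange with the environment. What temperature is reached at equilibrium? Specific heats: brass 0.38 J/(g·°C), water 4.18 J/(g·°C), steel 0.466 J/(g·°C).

With ΣQ=0 the equilibrium temperature is the m·c-weighted mean:
T_f = (257.11×303.3 + 3597.7×16.02 + 189.29×16.02) / (257.11 + 3597.7 + 189.29)
    = 138649 / 4044.1 ≈ 34.28 °C

T_f ≈ 34.3 °C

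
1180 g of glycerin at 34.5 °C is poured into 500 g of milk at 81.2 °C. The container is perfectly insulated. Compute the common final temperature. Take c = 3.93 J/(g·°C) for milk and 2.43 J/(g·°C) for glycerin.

T_f ≈ 53.5 °C

Energy conservation, ΣQ = 0:
500·3.93·(T − 81.2) + 1180·2.43·(T − 34.5) = 0
4832.4 T = 258483
T = 258483 / 4832.4 = 53.5 °C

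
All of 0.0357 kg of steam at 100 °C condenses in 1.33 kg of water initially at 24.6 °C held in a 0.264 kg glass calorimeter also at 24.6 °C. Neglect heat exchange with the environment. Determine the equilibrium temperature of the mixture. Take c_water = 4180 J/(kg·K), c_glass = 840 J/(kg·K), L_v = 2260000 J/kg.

Net heat exchanged in the isolated system is zero:
condense steam: −0.0357×2260000 = −80682
  condensate cools 100→T: 0.0357×4180×(T − 100) = 149.23(T − 100)
  original water: 5559.4(T − 24.6)
  cup: 221.76(T − 24.6)
5930.4 T = 80682 + 14923 + 142217 = 237821
T ≈ 40.10 °C — below 100 °C, confirming all the steam condensed.

T_f ≈ 40.1 °C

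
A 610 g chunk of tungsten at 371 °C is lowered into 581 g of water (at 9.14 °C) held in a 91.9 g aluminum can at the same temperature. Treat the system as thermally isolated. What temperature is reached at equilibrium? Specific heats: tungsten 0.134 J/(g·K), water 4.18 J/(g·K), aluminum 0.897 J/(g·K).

T_f ≈ 20.5 °C

T_f = Σ m_i c_i T_i / Σ m_i c_i:
T_f = (81.74·371 + 2428.6·9.14 + 82.43·9.14) / (81.74 + 2428.6 + 82.43)
    = 53276 / 2592.8 ≈ 20.55 °C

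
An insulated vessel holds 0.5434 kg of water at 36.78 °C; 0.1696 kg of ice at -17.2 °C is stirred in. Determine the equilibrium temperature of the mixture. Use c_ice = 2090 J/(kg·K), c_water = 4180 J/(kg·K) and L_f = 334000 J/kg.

T_f ≈ 7.0 °C

Energy balance with sensible and latent terms:
ice -17.2→0 °C: 0.1696·2090·17.2 = 6096.8; fusion: m_ice L_f = 0.1696·334000 = 56646; warm the meltwater: 708.93 T; water: 2271.4(T − 36.78)
2980.3 T = 83543 − 62743 = 20799
T ≈ 6.98 °C. Since T > 0 °C, the all-ice-melts assumption holds.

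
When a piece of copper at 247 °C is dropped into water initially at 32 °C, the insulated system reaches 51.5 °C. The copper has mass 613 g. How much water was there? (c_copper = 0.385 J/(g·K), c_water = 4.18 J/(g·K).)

|Q_copper| = |Q_water|:
613·0.385·(247 − 51.5) = m·4.18·(51.5 − 32)
81.51 m = 46139  ⇒  m ≈ 566.1 g

m ≈ 566 g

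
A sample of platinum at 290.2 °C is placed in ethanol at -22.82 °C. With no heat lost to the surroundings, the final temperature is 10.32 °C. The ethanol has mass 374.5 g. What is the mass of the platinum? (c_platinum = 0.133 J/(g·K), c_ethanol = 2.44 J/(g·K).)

Let T be the final temperature. ΣQ_i = 0:
m·0.133·(10.32 − 290.2) + 374.5·2.44·(10.32 − (-22.82)) = 0
-37.22 m = -30283
m = -30283/-37.22 ≈ 813.5 g

m ≈ 814 g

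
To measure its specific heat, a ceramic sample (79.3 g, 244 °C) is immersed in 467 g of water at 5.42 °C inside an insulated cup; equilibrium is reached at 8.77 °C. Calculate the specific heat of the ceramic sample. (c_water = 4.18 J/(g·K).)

c ≈ 0.351 J/(g·K)

Heat lost by the ceramic sample = heat gained by the water:
79.3×c×(244 − 8.77) = 467×4.18×(8.77 − 5.42)
18654 c = 6539.4  ⇒  c ≈ 0.3506 J/(g·K)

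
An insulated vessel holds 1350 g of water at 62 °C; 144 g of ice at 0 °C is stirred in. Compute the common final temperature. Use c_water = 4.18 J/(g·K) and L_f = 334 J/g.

T_f ≈ 48.3 °C

Net heat exchanged in the isolated system is zero:
melt ice: 144×334 = 48096; warm the meltwater: 601.92 T; water cools: 1350×4.18×(T − 62) = 5643(T − 62)
6244.9 T = 349866 − 48096 = 301770
T ≈ 48.32 °C (positive, so assuming full melt was valid).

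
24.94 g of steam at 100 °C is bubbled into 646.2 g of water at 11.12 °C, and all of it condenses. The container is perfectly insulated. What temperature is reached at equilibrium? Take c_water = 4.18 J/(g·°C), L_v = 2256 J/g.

T_f ≈ 34.5 °C

Heat gained plus heat lost sum to zero:
latent heat released on condensation: 24.94×2256 = 56265; condensate cools 100→T: 24.94×4.18×(T − 100) = 104.25(T − 100); water warms: 646.2×4.18×(T − 11.12) = 2701.1(T − 11.12)
2805.4 T = 56265 + 10425 + 30036 = 96726
T ≈ 34.48 °C — below 100 °C, confirming all the steam condensed.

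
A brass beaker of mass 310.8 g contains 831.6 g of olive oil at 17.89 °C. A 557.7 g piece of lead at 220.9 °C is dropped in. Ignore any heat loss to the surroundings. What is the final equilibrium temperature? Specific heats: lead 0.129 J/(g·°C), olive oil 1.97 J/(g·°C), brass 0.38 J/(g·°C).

T_f ≈ 25.9 °C

Setting the total heat transfer to zero:
557.7*0.129*(T − 220.9) + 831.6*1.97*(T − 17.89) + 310.8*0.38*(T − 17.89) = 0
71.94(T − 220.9) + 1638.3(T − 17.89) + 118.1(T − 17.89) = 0
1828.3 T = 47313
T = 47313 / 1828.3 = 25.9 °C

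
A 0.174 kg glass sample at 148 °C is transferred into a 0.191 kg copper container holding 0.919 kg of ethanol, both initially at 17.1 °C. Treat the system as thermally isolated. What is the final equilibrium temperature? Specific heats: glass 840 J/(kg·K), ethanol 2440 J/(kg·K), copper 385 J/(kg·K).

T_f ≈ 24.9 °C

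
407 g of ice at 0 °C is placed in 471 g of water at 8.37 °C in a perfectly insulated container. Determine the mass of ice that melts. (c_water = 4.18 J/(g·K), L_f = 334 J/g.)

Cooling the water to 0 °C releases 471·4.18·8.37 = 16479 J.
Melting all 407 g of ice would need 407·334 = 135938 J.
Since 16479 < 135938 J, not all the ice melts; equilibrium is at 0 °C.
m_melt = 16479 / L_f = 49.34 g.

m_melted ≈ 49.3 g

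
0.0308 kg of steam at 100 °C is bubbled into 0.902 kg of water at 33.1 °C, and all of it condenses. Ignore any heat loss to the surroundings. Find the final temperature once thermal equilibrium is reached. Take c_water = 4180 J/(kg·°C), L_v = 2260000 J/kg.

T_f ≈ 53.2 °C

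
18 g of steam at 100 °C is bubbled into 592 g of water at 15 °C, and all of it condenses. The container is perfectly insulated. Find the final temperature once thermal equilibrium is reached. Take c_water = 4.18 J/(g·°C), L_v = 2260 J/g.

T_f ≈ 33.5 °C

Energy conservation, ΣQ = 0:
condense steam: −18·2260 = −40680
  condensate cools 100→T: 18·4.18·(T − 100) = 75.24(T − 100)
  original water: 2474.6(T − 15)
2549.8 T = 40680 + 7524 + 37118 = 85322
T ≈ 33.46 °C — below 100 °C, confirming all the steam condensed.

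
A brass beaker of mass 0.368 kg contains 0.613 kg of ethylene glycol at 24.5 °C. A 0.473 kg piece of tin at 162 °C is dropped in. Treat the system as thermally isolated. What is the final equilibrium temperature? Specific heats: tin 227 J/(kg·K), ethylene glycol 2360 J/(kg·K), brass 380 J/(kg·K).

T_f ≈ 33.2 °C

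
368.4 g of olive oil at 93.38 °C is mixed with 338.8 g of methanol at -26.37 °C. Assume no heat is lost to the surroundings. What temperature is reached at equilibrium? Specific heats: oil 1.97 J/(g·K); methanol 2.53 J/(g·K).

With ΣQ=0 the equilibrium temperature is the m·c-weighted mean:
T_f = (725.75·93.38 + 857.16·(-26.37)) / (725.75 + 857.16)
    = 45167 / 1582.9 ≈ 28.53 °C

T_f ≈ 28.5 °C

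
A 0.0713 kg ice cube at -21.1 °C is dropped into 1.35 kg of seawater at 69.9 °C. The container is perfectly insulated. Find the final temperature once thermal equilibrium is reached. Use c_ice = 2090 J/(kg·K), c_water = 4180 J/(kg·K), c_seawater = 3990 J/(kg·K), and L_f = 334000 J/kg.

Sum of m c ΔT and latent-heat terms is zero:
warm ice to 0 °C: 0.0713×2090×(0 − (-21.1)) = 3144.3; fusion: m_ice L_f = 0.0713×334000 = 23814; warm the meltwater: 298.03 T; seawater cools: 1.35×3990×(T − 69.9) = 5386.5(T − 69.9)
5684.5 T = 376516 − 26958 = 349558
T ≈ 61.49 °C (positive, so assuming full melt was valid).

T_f ≈ 61.5 °C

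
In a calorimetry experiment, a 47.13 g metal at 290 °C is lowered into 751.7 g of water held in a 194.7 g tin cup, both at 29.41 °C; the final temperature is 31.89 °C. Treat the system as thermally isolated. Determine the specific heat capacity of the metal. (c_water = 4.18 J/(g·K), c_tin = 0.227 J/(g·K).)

c ≈ 0.65 J/(g·K)

Conservation of energy gives ΣQ = 0:
47.13×c×(31.89 − 290) + 751.7×4.18×(31.89 − 29.41) + 194.7×0.227×(31.89 − 29.41) = 0
-12165 c = -7902
c = -7902/-12165 ≈ 0.6496 J/(g·K)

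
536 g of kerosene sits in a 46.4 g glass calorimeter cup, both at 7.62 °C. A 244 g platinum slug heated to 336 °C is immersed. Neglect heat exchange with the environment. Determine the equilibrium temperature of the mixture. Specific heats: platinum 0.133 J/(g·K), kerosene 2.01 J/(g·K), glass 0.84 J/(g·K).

Conservation of energy gives ΣQ = 0:
244·0.133·(T − 336) + 536·2.01·(T − 7.62) + 46.4·0.84·(T − 7.62) = 0
1148.8 T = 19410
T = 19410/1148.8 ≈ 16.90 °C

T_f ≈ 16.9 °C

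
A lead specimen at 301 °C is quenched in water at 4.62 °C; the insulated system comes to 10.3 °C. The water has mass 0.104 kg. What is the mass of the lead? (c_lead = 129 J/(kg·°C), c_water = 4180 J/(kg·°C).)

m ≈ 0.0658 kg

Conservation of energy gives ΣQ = 0:
m×129×(10.3 − 301) + 0.104×4180×(10.3 − 4.62) = 0
-37500 m = -2469.2
m = -2469.2/-37500 ≈ 0.06585 kg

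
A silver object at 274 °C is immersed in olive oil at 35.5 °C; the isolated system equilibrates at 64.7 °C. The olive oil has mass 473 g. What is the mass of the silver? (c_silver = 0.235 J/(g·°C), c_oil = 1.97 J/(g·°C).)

m ≈ 553 g

Taking heat into each body as positive, Σ m c ΔT = 0:
m·0.235·(64.7 − 274) + 473·1.97·(64.7 − 35.5) = 0
-49.19 m = -27209
m = -27209/-49.19 ≈ 553.2 g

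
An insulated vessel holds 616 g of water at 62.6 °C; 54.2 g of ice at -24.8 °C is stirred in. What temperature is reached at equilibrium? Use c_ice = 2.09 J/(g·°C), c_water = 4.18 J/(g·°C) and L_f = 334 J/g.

T_f ≈ 50.1 °C

Let T be the final temperature. ΣQ_i = 0:
warm ice to 0 °C: 54.2·2.09·(0 − (-24.8)) = 2809.3
  melt ice: 54.2·334 = 18103
  meltwater 0→T: 54.2·4.18·T = 226.56 T
  water cools: 616·4.18·(T − 62.6) = 2574.9(T − 62.6)
2801.4 T = 161187 − 20912 = 140275
T ≈ 50.07 °C. Since T > 0 °C, the all-ice-melts assumption holds.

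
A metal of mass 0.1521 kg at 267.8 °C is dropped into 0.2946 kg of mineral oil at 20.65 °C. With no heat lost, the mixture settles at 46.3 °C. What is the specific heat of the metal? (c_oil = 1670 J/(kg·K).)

c ≈ 375 J/(kg·K)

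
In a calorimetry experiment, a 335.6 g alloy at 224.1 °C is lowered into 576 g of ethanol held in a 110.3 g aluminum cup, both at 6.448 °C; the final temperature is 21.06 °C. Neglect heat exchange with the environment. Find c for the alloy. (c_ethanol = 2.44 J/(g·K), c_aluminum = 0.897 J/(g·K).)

c ≈ 0.323 J/(g·K)

Energy conservation, ΣQ = 0:
335.6·c·(21.06 − 224.1) + 576·2.44·(21.06 − 6.448) + 110.3·0.897·(21.06 − 6.448) = 0
-68140 c = -21982
c = -21982/-68140 ≈ 0.3226 J/(g·K)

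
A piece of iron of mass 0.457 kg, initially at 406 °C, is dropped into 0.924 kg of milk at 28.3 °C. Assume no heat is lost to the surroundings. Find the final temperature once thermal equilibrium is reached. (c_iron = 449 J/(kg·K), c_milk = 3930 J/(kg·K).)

T_f ≈ 48.5 °C

T_f is the heat-capacity-weighted average of the initial temperatures:
T_f = (205.19*406 + 3631.3*28.3) / (205.19 + 3631.3)
    = 186075 / 3836.5 ≈ 48.50 °C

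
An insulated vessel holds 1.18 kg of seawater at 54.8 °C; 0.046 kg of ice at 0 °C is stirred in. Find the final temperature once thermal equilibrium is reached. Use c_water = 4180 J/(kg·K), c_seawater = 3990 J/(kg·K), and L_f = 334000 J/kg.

Heat gained plus heat lost sum to zero:
melt ice: 0.046·334000 = 15364; warm the meltwater: 192.28 T; seawater: 4708.2(T − 54.8)
4900.5 T = 258009 − 15364 = 242645
T ≈ 49.51 °C (positive, so assuming full melt was valid).

T_f ≈ 49.5 °C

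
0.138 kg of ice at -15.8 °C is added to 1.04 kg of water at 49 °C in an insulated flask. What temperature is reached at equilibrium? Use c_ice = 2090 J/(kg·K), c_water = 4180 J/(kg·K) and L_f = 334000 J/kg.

Conservation of energy gives ΣQ = 0:
warm ice to 0 °C: 0.138×2090×(0 − (-15.8)) = 4557
  fusion: m_ice L_f = 0.138×334000 = 46092
  warm the meltwater: 576.84 T
  water: 4347.2(T − 49)
4924 T = 213013 − 50649 = 162364
T ≈ 32.97 °C. Since T > 0 °C, the all-ice-melts assumption holds.

T_f ≈ 33.0 °C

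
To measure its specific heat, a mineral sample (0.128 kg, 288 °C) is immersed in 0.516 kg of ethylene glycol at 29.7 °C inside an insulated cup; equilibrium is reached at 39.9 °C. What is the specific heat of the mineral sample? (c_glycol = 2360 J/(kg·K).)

c ≈ 391 J/(kg·K)

Energy conservation, ΣQ = 0:
0.128·c·(39.9 − 288) + 0.516·2360·(39.9 − 29.7) = 0
-31.76 c = -12421
c = -12421/-31.76 ≈ 391.1 J/(kg·K)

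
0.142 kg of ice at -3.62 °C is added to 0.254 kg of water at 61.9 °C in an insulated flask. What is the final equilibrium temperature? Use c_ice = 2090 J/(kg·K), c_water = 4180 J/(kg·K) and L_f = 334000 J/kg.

T_f ≈ 10.4 °C

Sum of m c ΔT and latent-heat terms is zero:
ice -3.62→0 °C: 0.142×2090×3.62 = 1074.3
  melt ice: 0.142×334000 = 47428
  meltwater 0→T: 0.142×4180×T = 593.56 T
  water cools: 0.254×4180×(T − 61.9) = 1061.7(T − 61.9)
1655.3 T = 65720 − 48502 = 17218
T ≈ 10.40 °C — above 0 °C, consistent with complete melting.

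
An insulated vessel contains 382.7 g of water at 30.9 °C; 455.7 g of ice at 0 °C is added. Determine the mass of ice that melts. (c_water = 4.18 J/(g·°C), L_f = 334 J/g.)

m_melted ≈ 148 g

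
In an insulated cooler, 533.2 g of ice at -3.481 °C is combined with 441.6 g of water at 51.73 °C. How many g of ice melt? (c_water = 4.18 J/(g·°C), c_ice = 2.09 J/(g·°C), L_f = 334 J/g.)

Heat available from the water dropping to 0 °C: 441.6·4.18·51.73 = 95488 J.
Warming the ice to 0 °C takes 533.2·2.09·3.481 = 3879.2 J, leaving 91609 J for melting.
Melting all 533.2 g of ice would need 533.2·334 = 178089 J.
That's not enough to melt it all — equilibrium is at 0 °C with ice remaining.
Mass melted = 91609/334 ≈ 274.3 g.

m_melted ≈ 274 g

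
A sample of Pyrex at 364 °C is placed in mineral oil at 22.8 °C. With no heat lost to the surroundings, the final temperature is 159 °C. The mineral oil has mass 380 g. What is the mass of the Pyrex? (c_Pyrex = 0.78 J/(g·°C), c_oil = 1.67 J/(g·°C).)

m ≈ 541 g

|Q_Pyrex| = |Q_oil|:
m×0.78×(364 − 159) = 380×1.67×(159 − 22.8)
159.9 m = 86433  ⇒  m ≈ 540.5 g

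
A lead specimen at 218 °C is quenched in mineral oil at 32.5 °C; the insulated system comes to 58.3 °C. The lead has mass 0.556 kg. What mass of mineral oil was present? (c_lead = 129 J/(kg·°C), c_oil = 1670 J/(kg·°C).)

Heat lost by the lead = heat gained by the oil:
0.556×129×(218 − 58.3) = m×1670×(58.3 − 32.5)
43086 m = 11454  ⇒  m ≈ 0.2658 kg

m ≈ 0.266 kg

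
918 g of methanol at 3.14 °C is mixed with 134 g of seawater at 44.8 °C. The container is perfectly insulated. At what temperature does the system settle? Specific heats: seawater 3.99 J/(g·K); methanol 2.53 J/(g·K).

T_f ≈ 10.9 °C

Set heat shed by the hot body equal to heat absorbed by the cold body:
134·3.99·(44.8 − T) = 918·2.53·(T − 3.14)
534.66(44.8 − T) = 2322.5(T − 3.14)
2857.2 T = 31246  ⇒  T ≈ 10.94 °C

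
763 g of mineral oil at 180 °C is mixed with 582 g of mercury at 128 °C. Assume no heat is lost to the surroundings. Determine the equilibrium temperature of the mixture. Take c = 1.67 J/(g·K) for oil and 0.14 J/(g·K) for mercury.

T_f ≈ 176.9 °C

Net heat exchanged in the isolated system is zero:
763×1.67×(T − 180) + 582×0.14×(T − 128) = 0
1274.2(T − 180) + 81.48(T − 128) = 0
1355.7 T = 239787
T = 239787 / 1355.7 = 177 °C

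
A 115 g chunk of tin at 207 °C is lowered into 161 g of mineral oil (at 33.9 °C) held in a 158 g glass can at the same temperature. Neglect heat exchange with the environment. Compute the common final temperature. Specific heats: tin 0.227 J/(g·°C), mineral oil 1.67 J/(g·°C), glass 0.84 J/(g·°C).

T_f ≈ 44.5 °C

With ΣQ=0 the equilibrium temperature is the m·c-weighted mean:
T_f = (26.11·207 + 268.87·33.9 + 132.72·33.9) / (26.11 + 268.87 + 132.72)
    = 19018 / 427.69 ≈ 44.47 °C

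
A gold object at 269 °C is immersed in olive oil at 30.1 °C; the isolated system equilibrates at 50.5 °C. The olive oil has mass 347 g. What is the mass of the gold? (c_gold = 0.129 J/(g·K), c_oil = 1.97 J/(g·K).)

Heat lost by the gold = heat gained by the oil:
m·0.129·(269 − 50.5) = 347·1.97·(50.5 − 30.1)
28.19 m = 13945  ⇒  m ≈ 494.7 g

m ≈ 495 g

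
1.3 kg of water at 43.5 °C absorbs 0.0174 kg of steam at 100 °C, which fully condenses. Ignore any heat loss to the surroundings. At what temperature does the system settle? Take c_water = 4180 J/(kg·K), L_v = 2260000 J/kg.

T_f ≈ 51.4 °C

Taking heat into each body as positive, Σ m c ΔT = 0:
latent heat released on condensation: 0.0174·2260000 = 39324
  condensed water 100 °C→T: 72.73(T − 100)
  original water: 5434(T − 43.5)
5506.7 T = 39324 + 7273.2 + 236379 = 282976
T ≈ 51.39 °C, under the boiling point, so the assumption holds.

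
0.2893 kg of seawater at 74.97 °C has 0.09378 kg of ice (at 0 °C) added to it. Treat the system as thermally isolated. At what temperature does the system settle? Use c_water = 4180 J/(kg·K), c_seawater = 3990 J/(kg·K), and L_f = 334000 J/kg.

Energy conservation, ΣQ = 0:
melt ice: 0.09378×334000 = 31323; meltwater 0→T: 0.09378×4180×T = 392 T; seawater: 1154.3(T − 74.97)
1546.3 T = 86538 − 31323 = 55216
T ≈ 35.71 °C (positive, so assuming full melt was valid).

T_f ≈ 35.7 °C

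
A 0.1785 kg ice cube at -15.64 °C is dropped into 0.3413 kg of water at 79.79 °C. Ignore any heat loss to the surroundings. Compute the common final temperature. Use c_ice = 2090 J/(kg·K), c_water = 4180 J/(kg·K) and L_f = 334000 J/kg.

T_f ≈ 22.3 °C

Taking heat into each body as positive, Σ m c ΔT = 0:
ice -15.64→0 °C: 0.1785×2090×15.64 = 5834.7; fusion: m_ice L_f = 0.1785×334000 = 59619; warm the meltwater: 746.13 T; water cools: 0.3413×4180×(T − 79.79) = 1426.6(T − 79.79)
2172.8 T = 113831 − 65454 = 48377
T ≈ 22.27 °C. Since T > 0 °C, the all-ice-melts assumption holds.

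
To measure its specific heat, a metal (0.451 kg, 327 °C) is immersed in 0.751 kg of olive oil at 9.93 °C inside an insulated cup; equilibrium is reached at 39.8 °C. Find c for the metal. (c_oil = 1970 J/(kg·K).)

c ≈ 341 J/(kg·K)

m_s c (T_s − T_f) = m_oil c_oil (T_f − T_0):
0.451×c×(327 − 39.8) = 0.751×1970×(39.8 − 9.93)
129.53 c = 44192  ⇒  c ≈ 341.2 J/(kg·K)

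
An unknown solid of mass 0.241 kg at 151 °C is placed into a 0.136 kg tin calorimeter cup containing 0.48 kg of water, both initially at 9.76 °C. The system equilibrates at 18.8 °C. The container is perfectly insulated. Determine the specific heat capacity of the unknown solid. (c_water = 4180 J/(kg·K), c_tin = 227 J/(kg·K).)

c ≈ 578 J/(kg·K)

Heat gained plus heat lost sum to zero:
0.241×c×(18.8 − 151) + 0.48×4180×(18.8 − 9.76) + 0.136×227×(18.8 − 9.76) = 0
-31.86 c = -18417
c = -18417/-31.86 ≈ 578.1 J/(kg·K)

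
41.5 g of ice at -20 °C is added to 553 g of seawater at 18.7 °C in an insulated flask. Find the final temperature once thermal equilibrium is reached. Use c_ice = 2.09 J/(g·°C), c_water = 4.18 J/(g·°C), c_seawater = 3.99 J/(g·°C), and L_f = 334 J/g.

Let T be the final temperature. ΣQ_i = 0:
ice -20→0 °C: 41.5·2.09·20 = 1734.7
  fusion: m_ice L_f = 41.5·334 = 13861
  warm the meltwater: 173.47 T
  seawater cools: 553·3.99·(T − 18.7) = 2206.5(T − 18.7)
2379.9 T = 41261 − 15596 = 25665
T ≈ 10.78 °C — above 0 °C, consistent with complete melting.

T_f ≈ 10.8 °C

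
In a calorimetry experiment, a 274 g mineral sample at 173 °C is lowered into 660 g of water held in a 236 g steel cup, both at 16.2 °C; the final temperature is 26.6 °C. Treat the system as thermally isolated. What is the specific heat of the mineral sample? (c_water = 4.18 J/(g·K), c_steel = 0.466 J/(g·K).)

c ≈ 0.744 J/(g·K)

Conservation of energy gives ΣQ = 0:
274×c×(26.6 − 173) + 660×4.18×(26.6 − 16.2) + 236×0.466×(26.6 − 16.2) = 0
-40114 c = -29835
c = -29835/-40114 ≈ 0.7438 J/(g·K)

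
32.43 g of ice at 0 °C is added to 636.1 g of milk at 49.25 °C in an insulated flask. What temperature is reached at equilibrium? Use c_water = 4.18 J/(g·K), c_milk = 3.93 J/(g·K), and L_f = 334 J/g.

T_f ≈ 42.6 °C

Sum of m c ΔT and latent-heat terms is zero:
fusion: m_ice L_f = 32.43·334 = 10832
  warm the meltwater: 135.56 T
  milk cools: 636.1·3.93·(T − 49.25) = 2499.9(T − 49.25)
2635.4 T = 123119 − 10832 = 112287
T ≈ 42.61 °C — above 0 °C, consistent with complete melting.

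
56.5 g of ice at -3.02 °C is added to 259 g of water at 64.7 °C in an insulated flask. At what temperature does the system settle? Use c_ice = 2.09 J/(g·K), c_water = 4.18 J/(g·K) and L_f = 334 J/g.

Setting the total heat transfer to zero:
ice -3.02→0 °C: 56.5·2.09·3.02 = 356.62
  latent heat to melt: 56.5·334 = 18871
  meltwater 0→T: 56.5·4.18·T = 236.17 T
  water: 1082.6(T − 64.7)
1318.8 T = 70046 − 19228 = 50818
T ≈ 38.53 °C (positive, so assuming full melt was valid).

T_f ≈ 38.5 °C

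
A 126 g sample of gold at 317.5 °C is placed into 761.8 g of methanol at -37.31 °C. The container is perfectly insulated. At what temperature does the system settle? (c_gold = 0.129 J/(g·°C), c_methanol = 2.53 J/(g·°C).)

Conservation of energy gives ΣQ = 0:
126×0.129×(T − 317.5) + 761.8×2.53×(T − (-37.31)) = 0
16.25(T − 317.5) + 1927.4(T − (-37.31)) = 0
1943.6 T = -66749
T = -66749/1943.6 ≈ -34.34 °C

T_f ≈ -34.3 °C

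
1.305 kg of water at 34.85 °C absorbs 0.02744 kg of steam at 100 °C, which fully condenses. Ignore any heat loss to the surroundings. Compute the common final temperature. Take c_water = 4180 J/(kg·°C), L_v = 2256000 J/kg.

Energy balance with sensible and latent terms:
steam→water at 100 °C releases m L_v = 0.02744·2256000 = 61905; condensed water 100 °C→T: 114.7(T − 100); water warms: 1.305·4180·(T − 34.85) = 5454.9(T − 34.85)
5569.6 T = 61905 + 11470 + 190103 = 263478
T ≈ 47.31 °C (< 100 °C, so full condensation is consistent).

T_f ≈ 47.3 °C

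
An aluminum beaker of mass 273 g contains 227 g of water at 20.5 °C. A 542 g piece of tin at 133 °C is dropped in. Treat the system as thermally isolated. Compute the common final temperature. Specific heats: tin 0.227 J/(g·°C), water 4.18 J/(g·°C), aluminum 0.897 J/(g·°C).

T_f is the heat-capacity-weighted average of the initial temperatures:
T_f = (123.03·133 + 948.86·20.5 + 244.88·20.5) / (123.03 + 948.86 + 244.88)
    = 40835 / 1316.8 ≈ 31.01 °C

T_f ≈ 31.0 °C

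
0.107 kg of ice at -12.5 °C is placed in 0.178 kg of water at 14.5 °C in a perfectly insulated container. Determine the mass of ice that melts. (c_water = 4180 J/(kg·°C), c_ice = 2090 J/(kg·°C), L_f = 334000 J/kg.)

m_melted ≈ 0.0239 kg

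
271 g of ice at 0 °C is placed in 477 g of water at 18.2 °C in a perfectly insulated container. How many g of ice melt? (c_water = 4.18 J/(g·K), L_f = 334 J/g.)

m_melted ≈ 109 g

Heat available from the water dropping to 0 °C: 477×4.18×18.2 = 36288 J.
Melting all 271 g of ice would need 271×334 = 90514 J.
Since 36288 < 90514 J, not all the ice melts; equilibrium is at 0 °C.
m_melt = 36288 / L_f = 108.6 g.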